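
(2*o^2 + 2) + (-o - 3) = 2*o^2 - o - 1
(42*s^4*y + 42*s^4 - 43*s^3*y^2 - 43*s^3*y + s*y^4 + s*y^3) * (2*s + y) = 84*s^5*y + 84*s^5 - 44*s^4*y^2 - 44*s^4*y - 43*s^3*y^3 - 43*s^3*y^2 + 2*s^2*y^4 + 2*s^2*y^3 + s*y^5 + s*y^4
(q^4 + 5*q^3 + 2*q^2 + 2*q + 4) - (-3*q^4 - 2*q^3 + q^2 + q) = 4*q^4 + 7*q^3 + q^2 + q + 4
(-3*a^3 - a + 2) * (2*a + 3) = -6*a^4 - 9*a^3 - 2*a^2 + a + 6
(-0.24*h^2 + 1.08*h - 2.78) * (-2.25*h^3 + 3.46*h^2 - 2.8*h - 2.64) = 0.54*h^5 - 3.2604*h^4 + 10.6638*h^3 - 12.0092*h^2 + 4.9328*h + 7.3392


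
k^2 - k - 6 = (k - 3)*(k + 2)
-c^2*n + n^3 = n*(-c + n)*(c + n)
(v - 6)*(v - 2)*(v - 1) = v^3 - 9*v^2 + 20*v - 12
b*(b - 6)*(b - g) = b^3 - b^2*g - 6*b^2 + 6*b*g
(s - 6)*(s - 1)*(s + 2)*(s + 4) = s^4 - s^3 - 28*s^2 - 20*s + 48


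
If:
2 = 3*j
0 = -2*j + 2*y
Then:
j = 2/3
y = 2/3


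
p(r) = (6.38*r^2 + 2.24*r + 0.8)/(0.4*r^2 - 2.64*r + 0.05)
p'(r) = (2.64 - 0.8*r)*(6.38*r^2 + 2.24*r + 0.8)/(0.4*r^2 - 2.64*r + 0.05)^2 + (12.76*r + 2.24)/(0.4*r^2 - 2.64*r + 0.05)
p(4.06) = -28.24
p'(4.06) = -17.48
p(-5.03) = 6.44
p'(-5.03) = -0.81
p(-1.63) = 2.60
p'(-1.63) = -1.53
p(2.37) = -10.59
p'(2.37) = -6.21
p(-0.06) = 3.28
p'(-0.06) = 49.06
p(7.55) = 130.66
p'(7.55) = -118.42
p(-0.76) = 1.22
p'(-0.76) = -1.53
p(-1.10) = 1.76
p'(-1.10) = -1.63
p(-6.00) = 7.17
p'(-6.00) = -0.69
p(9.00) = 61.88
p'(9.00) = -19.00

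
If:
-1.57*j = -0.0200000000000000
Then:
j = 0.01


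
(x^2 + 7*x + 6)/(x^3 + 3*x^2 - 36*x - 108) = (x + 1)/(x^2 - 3*x - 18)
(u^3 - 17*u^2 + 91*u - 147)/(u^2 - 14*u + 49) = u - 3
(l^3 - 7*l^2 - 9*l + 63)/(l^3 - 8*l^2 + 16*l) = (l^3 - 7*l^2 - 9*l + 63)/(l*(l^2 - 8*l + 16))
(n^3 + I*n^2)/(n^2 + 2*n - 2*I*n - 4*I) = n^2*(n + I)/(n^2 + 2*n*(1 - I) - 4*I)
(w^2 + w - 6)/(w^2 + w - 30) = (w^2 + w - 6)/(w^2 + w - 30)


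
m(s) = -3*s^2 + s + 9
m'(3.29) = -18.74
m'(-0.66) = 4.96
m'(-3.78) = 23.68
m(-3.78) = -37.65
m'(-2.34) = 15.04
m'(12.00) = -71.00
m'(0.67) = -3.02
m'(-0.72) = 5.32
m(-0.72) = 6.72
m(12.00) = -411.00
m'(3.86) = -22.16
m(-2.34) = -9.77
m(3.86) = -31.84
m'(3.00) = -17.00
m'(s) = 1 - 6*s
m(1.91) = -0.03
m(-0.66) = 7.03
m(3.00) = -15.00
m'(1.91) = -10.46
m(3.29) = -20.18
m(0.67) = 8.32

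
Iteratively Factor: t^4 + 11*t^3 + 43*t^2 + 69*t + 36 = (t + 1)*(t^3 + 10*t^2 + 33*t + 36) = (t + 1)*(t + 3)*(t^2 + 7*t + 12) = (t + 1)*(t + 3)*(t + 4)*(t + 3)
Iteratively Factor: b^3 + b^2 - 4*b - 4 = (b + 2)*(b^2 - b - 2) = (b + 1)*(b + 2)*(b - 2)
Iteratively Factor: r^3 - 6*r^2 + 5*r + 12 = (r - 3)*(r^2 - 3*r - 4) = (r - 4)*(r - 3)*(r + 1)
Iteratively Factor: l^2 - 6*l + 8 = (l - 2)*(l - 4)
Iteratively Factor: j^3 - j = (j + 1)*(j^2 - j) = (j - 1)*(j + 1)*(j)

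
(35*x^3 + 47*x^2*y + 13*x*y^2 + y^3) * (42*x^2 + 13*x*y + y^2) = 1470*x^5 + 2429*x^4*y + 1192*x^3*y^2 + 258*x^2*y^3 + 26*x*y^4 + y^5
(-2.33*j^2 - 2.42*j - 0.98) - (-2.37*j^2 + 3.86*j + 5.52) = 0.04*j^2 - 6.28*j - 6.5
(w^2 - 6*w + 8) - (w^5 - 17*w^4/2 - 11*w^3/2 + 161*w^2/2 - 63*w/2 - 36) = -w^5 + 17*w^4/2 + 11*w^3/2 - 159*w^2/2 + 51*w/2 + 44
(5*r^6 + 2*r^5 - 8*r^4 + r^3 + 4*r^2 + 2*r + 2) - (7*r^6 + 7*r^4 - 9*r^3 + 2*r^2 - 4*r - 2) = -2*r^6 + 2*r^5 - 15*r^4 + 10*r^3 + 2*r^2 + 6*r + 4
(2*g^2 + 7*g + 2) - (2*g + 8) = 2*g^2 + 5*g - 6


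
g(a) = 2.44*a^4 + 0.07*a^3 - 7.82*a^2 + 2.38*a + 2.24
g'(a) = 9.76*a^3 + 0.21*a^2 - 15.64*a + 2.38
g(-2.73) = 71.57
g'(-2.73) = -151.94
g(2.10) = 20.85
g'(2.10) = 60.85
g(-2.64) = 58.69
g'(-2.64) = -134.45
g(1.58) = 1.96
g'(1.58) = 16.69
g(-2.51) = 42.74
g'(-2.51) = -111.38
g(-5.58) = 2098.83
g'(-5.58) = -1599.52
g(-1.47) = -6.99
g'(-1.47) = -5.18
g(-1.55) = -6.41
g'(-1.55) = -9.22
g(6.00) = 2912.36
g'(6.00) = 2024.26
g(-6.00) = 2853.56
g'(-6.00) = -2004.38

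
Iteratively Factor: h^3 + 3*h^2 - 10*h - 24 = (h + 4)*(h^2 - h - 6) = (h - 3)*(h + 4)*(h + 2)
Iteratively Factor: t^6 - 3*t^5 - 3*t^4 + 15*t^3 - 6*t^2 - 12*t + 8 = (t + 2)*(t^5 - 5*t^4 + 7*t^3 + t^2 - 8*t + 4) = (t - 1)*(t + 2)*(t^4 - 4*t^3 + 3*t^2 + 4*t - 4) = (t - 2)*(t - 1)*(t + 2)*(t^3 - 2*t^2 - t + 2) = (t - 2)^2*(t - 1)*(t + 2)*(t^2 - 1) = (t - 2)^2*(t - 1)^2*(t + 2)*(t + 1)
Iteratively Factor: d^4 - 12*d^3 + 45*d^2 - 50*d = (d - 5)*(d^3 - 7*d^2 + 10*d) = (d - 5)^2*(d^2 - 2*d) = (d - 5)^2*(d - 2)*(d)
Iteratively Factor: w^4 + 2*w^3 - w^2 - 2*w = (w)*(w^3 + 2*w^2 - w - 2) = w*(w + 2)*(w^2 - 1) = w*(w + 1)*(w + 2)*(w - 1)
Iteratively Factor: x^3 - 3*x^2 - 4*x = (x + 1)*(x^2 - 4*x) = x*(x + 1)*(x - 4)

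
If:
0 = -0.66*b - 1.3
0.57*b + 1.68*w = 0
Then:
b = -1.97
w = 0.67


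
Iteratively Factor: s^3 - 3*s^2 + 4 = (s + 1)*(s^2 - 4*s + 4) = (s - 2)*(s + 1)*(s - 2)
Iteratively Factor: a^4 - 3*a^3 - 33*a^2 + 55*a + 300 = (a - 5)*(a^3 + 2*a^2 - 23*a - 60) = (a - 5)^2*(a^2 + 7*a + 12) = (a - 5)^2*(a + 3)*(a + 4)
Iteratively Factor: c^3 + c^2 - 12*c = (c + 4)*(c^2 - 3*c) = (c - 3)*(c + 4)*(c)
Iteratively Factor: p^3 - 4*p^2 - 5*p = (p)*(p^2 - 4*p - 5) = p*(p - 5)*(p + 1)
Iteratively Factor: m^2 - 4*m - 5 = (m + 1)*(m - 5)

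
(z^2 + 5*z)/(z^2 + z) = (z + 5)/(z + 1)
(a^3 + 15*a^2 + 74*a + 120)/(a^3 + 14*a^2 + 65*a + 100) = (a + 6)/(a + 5)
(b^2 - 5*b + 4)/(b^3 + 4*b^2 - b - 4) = (b - 4)/(b^2 + 5*b + 4)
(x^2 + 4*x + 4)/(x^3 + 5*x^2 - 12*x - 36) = (x + 2)/(x^2 + 3*x - 18)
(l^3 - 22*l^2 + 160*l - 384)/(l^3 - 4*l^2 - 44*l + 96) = (l^2 - 14*l + 48)/(l^2 + 4*l - 12)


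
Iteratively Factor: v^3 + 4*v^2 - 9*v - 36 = (v + 4)*(v^2 - 9) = (v - 3)*(v + 4)*(v + 3)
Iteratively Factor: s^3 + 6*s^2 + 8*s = (s)*(s^2 + 6*s + 8) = s*(s + 4)*(s + 2)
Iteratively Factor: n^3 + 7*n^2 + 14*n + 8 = (n + 4)*(n^2 + 3*n + 2) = (n + 1)*(n + 4)*(n + 2)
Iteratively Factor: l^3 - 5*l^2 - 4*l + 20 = (l - 5)*(l^2 - 4) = (l - 5)*(l - 2)*(l + 2)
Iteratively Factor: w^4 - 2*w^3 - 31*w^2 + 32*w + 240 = (w - 4)*(w^3 + 2*w^2 - 23*w - 60) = (w - 5)*(w - 4)*(w^2 + 7*w + 12) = (w - 5)*(w - 4)*(w + 3)*(w + 4)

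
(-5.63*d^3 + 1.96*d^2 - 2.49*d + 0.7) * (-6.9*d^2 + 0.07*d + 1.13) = 38.847*d^5 - 13.9181*d^4 + 10.9563*d^3 - 2.7895*d^2 - 2.7647*d + 0.791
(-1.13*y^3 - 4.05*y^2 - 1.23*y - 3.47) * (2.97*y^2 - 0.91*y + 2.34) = -3.3561*y^5 - 11.0002*y^4 - 2.6118*y^3 - 18.6636*y^2 + 0.279500000000001*y - 8.1198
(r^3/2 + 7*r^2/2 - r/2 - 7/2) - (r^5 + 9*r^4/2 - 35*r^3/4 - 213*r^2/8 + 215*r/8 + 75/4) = -r^5 - 9*r^4/2 + 37*r^3/4 + 241*r^2/8 - 219*r/8 - 89/4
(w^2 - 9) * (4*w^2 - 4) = 4*w^4 - 40*w^2 + 36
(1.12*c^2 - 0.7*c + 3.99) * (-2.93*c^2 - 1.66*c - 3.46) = -3.2816*c^4 + 0.1918*c^3 - 14.4039*c^2 - 4.2014*c - 13.8054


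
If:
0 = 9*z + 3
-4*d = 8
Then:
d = -2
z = -1/3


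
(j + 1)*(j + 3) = j^2 + 4*j + 3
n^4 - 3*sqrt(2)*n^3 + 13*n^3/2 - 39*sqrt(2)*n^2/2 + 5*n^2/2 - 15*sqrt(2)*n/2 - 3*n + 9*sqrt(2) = (n - 1/2)*(n + 1)*(n + 6)*(n - 3*sqrt(2))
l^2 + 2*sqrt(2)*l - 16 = (l - 2*sqrt(2))*(l + 4*sqrt(2))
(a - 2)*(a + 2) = a^2 - 4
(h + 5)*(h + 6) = h^2 + 11*h + 30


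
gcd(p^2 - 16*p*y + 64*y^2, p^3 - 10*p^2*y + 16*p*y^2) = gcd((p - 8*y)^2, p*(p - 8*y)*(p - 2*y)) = -p + 8*y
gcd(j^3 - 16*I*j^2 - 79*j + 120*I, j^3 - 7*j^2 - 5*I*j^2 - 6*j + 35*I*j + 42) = j - 3*I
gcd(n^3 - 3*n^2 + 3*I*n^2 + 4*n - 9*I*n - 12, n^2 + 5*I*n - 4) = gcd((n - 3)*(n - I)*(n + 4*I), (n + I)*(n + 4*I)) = n + 4*I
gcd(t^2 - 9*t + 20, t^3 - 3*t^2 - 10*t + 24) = t - 4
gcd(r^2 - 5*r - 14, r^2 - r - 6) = r + 2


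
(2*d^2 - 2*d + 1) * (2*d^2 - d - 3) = 4*d^4 - 6*d^3 - 2*d^2 + 5*d - 3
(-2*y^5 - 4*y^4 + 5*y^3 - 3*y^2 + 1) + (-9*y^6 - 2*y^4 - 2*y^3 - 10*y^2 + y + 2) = -9*y^6 - 2*y^5 - 6*y^4 + 3*y^3 - 13*y^2 + y + 3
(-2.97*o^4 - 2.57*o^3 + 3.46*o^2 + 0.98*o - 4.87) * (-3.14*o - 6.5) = 9.3258*o^5 + 27.3748*o^4 + 5.8406*o^3 - 25.5672*o^2 + 8.9218*o + 31.655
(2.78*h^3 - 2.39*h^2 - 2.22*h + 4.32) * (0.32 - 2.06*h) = -5.7268*h^4 + 5.813*h^3 + 3.8084*h^2 - 9.6096*h + 1.3824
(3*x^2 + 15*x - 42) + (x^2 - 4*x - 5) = 4*x^2 + 11*x - 47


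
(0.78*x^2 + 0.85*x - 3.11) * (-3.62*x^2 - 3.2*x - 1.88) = -2.8236*x^4 - 5.573*x^3 + 7.0718*x^2 + 8.354*x + 5.8468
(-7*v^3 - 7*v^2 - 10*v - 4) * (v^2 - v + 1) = -7*v^5 - 10*v^3 - v^2 - 6*v - 4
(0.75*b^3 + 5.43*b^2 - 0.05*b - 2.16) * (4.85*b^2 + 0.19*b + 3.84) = 3.6375*b^5 + 26.478*b^4 + 3.6692*b^3 + 10.3657*b^2 - 0.6024*b - 8.2944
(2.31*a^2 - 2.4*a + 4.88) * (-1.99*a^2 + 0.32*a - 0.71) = -4.5969*a^4 + 5.5152*a^3 - 12.1193*a^2 + 3.2656*a - 3.4648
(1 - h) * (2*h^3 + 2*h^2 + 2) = -2*h^4 + 2*h^2 - 2*h + 2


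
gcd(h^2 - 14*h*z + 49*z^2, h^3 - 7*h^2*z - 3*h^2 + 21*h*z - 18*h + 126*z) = -h + 7*z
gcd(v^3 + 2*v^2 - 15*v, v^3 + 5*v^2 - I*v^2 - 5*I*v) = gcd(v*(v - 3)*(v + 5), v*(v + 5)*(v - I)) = v^2 + 5*v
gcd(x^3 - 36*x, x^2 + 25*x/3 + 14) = x + 6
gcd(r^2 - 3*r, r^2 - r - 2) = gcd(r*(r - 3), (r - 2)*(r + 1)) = 1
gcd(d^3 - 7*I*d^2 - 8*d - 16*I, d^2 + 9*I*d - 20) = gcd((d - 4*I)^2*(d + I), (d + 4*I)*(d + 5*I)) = 1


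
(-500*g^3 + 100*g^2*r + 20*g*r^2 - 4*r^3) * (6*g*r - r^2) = -3000*g^4*r + 1100*g^3*r^2 + 20*g^2*r^3 - 44*g*r^4 + 4*r^5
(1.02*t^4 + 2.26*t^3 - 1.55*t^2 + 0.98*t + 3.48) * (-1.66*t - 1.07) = -1.6932*t^5 - 4.843*t^4 + 0.1548*t^3 + 0.0317000000000003*t^2 - 6.8254*t - 3.7236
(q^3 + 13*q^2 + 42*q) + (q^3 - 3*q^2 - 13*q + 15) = 2*q^3 + 10*q^2 + 29*q + 15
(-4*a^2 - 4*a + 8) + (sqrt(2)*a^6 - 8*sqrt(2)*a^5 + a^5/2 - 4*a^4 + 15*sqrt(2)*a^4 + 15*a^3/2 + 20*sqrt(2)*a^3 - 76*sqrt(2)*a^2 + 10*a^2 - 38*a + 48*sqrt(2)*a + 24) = sqrt(2)*a^6 - 8*sqrt(2)*a^5 + a^5/2 - 4*a^4 + 15*sqrt(2)*a^4 + 15*a^3/2 + 20*sqrt(2)*a^3 - 76*sqrt(2)*a^2 + 6*a^2 - 42*a + 48*sqrt(2)*a + 32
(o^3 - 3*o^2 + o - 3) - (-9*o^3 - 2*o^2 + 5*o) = 10*o^3 - o^2 - 4*o - 3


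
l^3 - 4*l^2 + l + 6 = (l - 3)*(l - 2)*(l + 1)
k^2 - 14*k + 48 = (k - 8)*(k - 6)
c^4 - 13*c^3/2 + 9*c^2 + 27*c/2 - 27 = (c - 3)^2*(c - 2)*(c + 3/2)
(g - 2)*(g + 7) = g^2 + 5*g - 14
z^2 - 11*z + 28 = (z - 7)*(z - 4)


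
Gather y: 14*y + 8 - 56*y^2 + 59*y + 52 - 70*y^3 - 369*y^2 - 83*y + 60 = -70*y^3 - 425*y^2 - 10*y + 120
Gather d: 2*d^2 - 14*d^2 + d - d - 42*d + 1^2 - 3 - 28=-12*d^2 - 42*d - 30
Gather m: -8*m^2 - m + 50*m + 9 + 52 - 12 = -8*m^2 + 49*m + 49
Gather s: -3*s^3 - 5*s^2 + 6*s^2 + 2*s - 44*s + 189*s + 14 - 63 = -3*s^3 + s^2 + 147*s - 49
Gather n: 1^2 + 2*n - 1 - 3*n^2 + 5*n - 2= -3*n^2 + 7*n - 2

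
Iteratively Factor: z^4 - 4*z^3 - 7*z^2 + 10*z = (z - 1)*(z^3 - 3*z^2 - 10*z) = z*(z - 1)*(z^2 - 3*z - 10) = z*(z - 1)*(z + 2)*(z - 5)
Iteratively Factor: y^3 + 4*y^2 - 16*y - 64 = (y + 4)*(y^2 - 16) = (y + 4)^2*(y - 4)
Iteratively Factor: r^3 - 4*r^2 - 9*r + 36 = (r - 3)*(r^2 - r - 12) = (r - 4)*(r - 3)*(r + 3)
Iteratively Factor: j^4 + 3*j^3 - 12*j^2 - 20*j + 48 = (j + 3)*(j^3 - 12*j + 16) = (j - 2)*(j + 3)*(j^2 + 2*j - 8) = (j - 2)*(j + 3)*(j + 4)*(j - 2)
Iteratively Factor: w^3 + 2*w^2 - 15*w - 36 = (w + 3)*(w^2 - w - 12) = (w + 3)^2*(w - 4)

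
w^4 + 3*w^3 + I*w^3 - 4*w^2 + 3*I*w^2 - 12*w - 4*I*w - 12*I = (w - 2)*(w + 2)*(w + 3)*(w + I)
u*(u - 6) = u^2 - 6*u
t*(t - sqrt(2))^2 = t^3 - 2*sqrt(2)*t^2 + 2*t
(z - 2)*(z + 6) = z^2 + 4*z - 12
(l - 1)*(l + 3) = l^2 + 2*l - 3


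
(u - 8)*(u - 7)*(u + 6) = u^3 - 9*u^2 - 34*u + 336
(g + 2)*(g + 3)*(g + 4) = g^3 + 9*g^2 + 26*g + 24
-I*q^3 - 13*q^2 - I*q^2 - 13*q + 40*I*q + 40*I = (q - 8*I)*(q - 5*I)*(-I*q - I)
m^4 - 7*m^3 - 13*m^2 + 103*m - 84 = (m - 7)*(m - 3)*(m - 1)*(m + 4)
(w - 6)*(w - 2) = w^2 - 8*w + 12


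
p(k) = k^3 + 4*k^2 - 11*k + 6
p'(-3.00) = -8.00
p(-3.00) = 48.00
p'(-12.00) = 325.00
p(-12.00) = -1014.00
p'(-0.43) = -13.89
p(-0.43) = 11.39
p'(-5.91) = 46.50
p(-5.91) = 4.30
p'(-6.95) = 78.31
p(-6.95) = -60.04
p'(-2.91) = -8.88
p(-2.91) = 47.24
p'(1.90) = 15.03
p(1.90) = 6.40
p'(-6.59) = 66.56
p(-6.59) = -33.99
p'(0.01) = -10.92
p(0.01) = 5.89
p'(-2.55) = -11.89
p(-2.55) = 43.48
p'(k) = 3*k^2 + 8*k - 11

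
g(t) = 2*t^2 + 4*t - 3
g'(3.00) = 16.00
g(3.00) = 27.00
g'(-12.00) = -44.00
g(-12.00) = 237.00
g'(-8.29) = -29.16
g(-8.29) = 101.29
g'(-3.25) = -9.00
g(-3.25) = 5.12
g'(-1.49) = -1.96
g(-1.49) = -4.52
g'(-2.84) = -7.36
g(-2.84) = 1.77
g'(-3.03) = -8.12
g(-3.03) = 3.24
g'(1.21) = 8.84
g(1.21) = 4.77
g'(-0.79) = 0.84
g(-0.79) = -4.91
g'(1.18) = 8.72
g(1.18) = 4.50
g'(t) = 4*t + 4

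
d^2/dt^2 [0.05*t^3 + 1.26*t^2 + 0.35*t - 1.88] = 0.3*t + 2.52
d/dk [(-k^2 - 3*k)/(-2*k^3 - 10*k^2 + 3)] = (-2*k^2*(k + 3)*(3*k + 10) + (2*k + 3)*(2*k^3 + 10*k^2 - 3))/(2*k^3 + 10*k^2 - 3)^2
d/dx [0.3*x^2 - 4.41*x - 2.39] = 0.6*x - 4.41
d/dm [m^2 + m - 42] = 2*m + 1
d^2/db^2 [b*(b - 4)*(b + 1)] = 6*b - 6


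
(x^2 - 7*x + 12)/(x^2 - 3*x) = (x - 4)/x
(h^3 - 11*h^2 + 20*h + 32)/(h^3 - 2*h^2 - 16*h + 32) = (h^2 - 7*h - 8)/(h^2 + 2*h - 8)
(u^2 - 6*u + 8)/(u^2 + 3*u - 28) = (u - 2)/(u + 7)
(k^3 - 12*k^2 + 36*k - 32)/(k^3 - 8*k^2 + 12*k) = (k^2 - 10*k + 16)/(k*(k - 6))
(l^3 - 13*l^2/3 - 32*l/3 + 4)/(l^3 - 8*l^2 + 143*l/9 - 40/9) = 3*(l^2 - 4*l - 12)/(3*l^2 - 23*l + 40)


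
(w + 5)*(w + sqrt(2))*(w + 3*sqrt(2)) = w^3 + 5*w^2 + 4*sqrt(2)*w^2 + 6*w + 20*sqrt(2)*w + 30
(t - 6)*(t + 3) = t^2 - 3*t - 18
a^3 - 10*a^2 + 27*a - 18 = (a - 6)*(a - 3)*(a - 1)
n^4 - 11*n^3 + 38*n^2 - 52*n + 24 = (n - 6)*(n - 2)^2*(n - 1)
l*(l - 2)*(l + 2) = l^3 - 4*l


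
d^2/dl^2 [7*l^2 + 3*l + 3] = 14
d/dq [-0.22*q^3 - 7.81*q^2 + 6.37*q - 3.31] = -0.66*q^2 - 15.62*q + 6.37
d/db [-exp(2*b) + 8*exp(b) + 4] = 2*(4 - exp(b))*exp(b)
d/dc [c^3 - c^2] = c*(3*c - 2)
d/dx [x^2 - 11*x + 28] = 2*x - 11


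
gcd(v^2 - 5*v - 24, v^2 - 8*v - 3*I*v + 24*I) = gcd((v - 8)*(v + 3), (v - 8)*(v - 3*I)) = v - 8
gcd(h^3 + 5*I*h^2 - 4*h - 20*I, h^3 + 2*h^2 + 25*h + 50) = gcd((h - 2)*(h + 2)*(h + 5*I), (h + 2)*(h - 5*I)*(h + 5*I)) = h^2 + h*(2 + 5*I) + 10*I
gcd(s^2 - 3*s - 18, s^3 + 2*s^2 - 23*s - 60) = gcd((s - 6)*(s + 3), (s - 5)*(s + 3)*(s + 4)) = s + 3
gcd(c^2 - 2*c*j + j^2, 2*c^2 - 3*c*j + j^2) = c - j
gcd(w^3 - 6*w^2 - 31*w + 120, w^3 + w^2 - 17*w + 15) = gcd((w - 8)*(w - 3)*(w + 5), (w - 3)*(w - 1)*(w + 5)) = w^2 + 2*w - 15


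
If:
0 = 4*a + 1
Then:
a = -1/4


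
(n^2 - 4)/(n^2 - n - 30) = (4 - n^2)/(-n^2 + n + 30)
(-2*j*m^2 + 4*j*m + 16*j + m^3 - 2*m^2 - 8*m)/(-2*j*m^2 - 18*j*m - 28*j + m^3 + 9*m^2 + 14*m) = (m - 4)/(m + 7)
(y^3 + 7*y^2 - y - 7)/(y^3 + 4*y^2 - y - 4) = (y + 7)/(y + 4)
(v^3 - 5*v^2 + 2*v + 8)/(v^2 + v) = v - 6 + 8/v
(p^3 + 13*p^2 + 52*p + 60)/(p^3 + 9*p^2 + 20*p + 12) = (p + 5)/(p + 1)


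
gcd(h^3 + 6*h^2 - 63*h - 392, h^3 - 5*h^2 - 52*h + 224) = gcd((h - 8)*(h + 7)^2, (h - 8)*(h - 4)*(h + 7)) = h^2 - h - 56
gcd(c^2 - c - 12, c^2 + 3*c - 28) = c - 4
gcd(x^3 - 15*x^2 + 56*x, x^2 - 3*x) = x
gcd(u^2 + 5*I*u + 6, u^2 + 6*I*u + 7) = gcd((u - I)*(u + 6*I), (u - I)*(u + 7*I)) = u - I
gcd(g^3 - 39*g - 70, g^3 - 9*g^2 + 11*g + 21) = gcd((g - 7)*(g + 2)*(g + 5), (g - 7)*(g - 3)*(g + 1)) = g - 7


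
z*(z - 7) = z^2 - 7*z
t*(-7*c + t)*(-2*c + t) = 14*c^2*t - 9*c*t^2 + t^3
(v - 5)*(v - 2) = v^2 - 7*v + 10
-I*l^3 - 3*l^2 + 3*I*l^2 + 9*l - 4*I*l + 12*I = (l - 3)*(l - 4*I)*(-I*l + 1)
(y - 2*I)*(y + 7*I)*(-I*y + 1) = -I*y^3 + 6*y^2 - 9*I*y + 14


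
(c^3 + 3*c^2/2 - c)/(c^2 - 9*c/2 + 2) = c*(c + 2)/(c - 4)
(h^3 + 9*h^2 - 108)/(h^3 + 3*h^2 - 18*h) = (h + 6)/h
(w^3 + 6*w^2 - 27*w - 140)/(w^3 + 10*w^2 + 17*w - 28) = (w - 5)/(w - 1)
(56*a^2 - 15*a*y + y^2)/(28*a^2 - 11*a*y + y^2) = (-8*a + y)/(-4*a + y)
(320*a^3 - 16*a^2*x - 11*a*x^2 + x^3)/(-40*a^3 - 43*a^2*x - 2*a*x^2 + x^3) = (-8*a + x)/(a + x)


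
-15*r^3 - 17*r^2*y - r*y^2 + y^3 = (-5*r + y)*(r + y)*(3*r + y)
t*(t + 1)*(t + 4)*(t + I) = t^4 + 5*t^3 + I*t^3 + 4*t^2 + 5*I*t^2 + 4*I*t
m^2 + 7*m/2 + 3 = (m + 3/2)*(m + 2)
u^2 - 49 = (u - 7)*(u + 7)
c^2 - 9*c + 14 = (c - 7)*(c - 2)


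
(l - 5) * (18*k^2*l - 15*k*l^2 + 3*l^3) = 18*k^2*l^2 - 90*k^2*l - 15*k*l^3 + 75*k*l^2 + 3*l^4 - 15*l^3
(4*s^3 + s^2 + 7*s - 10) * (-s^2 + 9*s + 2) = -4*s^5 + 35*s^4 + 10*s^3 + 75*s^2 - 76*s - 20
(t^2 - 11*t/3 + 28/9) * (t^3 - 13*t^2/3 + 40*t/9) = t^5 - 8*t^4 + 211*t^3/9 - 268*t^2/9 + 1120*t/81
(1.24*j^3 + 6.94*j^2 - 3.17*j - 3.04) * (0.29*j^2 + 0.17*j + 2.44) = 0.3596*j^5 + 2.2234*j^4 + 3.2861*j^3 + 15.5131*j^2 - 8.2516*j - 7.4176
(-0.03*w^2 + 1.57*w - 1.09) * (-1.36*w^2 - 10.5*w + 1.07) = 0.0408*w^4 - 1.8202*w^3 - 15.0347*w^2 + 13.1249*w - 1.1663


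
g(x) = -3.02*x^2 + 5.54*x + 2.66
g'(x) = 5.54 - 6.04*x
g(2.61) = -3.45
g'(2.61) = -10.22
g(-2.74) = -35.19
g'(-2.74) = 22.09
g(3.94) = -22.39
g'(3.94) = -18.26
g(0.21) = 3.69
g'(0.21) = 4.27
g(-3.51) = -53.99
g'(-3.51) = 26.74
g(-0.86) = -4.34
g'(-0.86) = 10.73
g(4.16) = -26.56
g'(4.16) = -19.59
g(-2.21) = -24.33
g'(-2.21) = 18.89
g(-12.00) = -498.70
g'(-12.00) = 78.02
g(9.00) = -192.10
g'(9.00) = -48.82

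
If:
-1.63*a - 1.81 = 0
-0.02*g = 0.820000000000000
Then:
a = -1.11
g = -41.00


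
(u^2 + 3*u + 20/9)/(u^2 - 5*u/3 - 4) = (u + 5/3)/(u - 3)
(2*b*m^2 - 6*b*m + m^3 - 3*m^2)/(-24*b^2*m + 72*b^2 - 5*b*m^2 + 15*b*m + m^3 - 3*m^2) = m*(-2*b - m)/(24*b^2 + 5*b*m - m^2)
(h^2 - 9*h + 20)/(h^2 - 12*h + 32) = (h - 5)/(h - 8)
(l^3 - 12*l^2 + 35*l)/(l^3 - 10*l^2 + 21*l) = (l - 5)/(l - 3)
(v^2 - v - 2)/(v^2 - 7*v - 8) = (v - 2)/(v - 8)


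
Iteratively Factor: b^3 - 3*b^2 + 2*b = (b - 2)*(b^2 - b) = (b - 2)*(b - 1)*(b)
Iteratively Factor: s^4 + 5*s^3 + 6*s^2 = (s)*(s^3 + 5*s^2 + 6*s) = s*(s + 3)*(s^2 + 2*s) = s*(s + 2)*(s + 3)*(s)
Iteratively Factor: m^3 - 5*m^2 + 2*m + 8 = (m - 4)*(m^2 - m - 2) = (m - 4)*(m + 1)*(m - 2)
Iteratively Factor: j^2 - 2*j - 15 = (j - 5)*(j + 3)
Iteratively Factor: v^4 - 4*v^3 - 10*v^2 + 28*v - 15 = (v - 5)*(v^3 + v^2 - 5*v + 3) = (v - 5)*(v - 1)*(v^2 + 2*v - 3) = (v - 5)*(v - 1)*(v + 3)*(v - 1)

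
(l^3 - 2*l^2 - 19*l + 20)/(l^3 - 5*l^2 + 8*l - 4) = (l^2 - l - 20)/(l^2 - 4*l + 4)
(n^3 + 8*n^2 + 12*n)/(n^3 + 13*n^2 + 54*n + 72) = n*(n + 2)/(n^2 + 7*n + 12)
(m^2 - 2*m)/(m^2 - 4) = m/(m + 2)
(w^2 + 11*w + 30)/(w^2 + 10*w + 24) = (w + 5)/(w + 4)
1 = 1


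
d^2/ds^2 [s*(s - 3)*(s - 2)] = 6*s - 10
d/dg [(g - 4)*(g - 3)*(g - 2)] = 3*g^2 - 18*g + 26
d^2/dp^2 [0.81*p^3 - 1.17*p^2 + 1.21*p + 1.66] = 4.86*p - 2.34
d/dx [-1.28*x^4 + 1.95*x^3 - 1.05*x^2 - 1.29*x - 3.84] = -5.12*x^3 + 5.85*x^2 - 2.1*x - 1.29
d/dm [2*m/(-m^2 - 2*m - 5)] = 2*(m^2 - 5)/(m^4 + 4*m^3 + 14*m^2 + 20*m + 25)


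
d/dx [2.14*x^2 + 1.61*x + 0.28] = 4.28*x + 1.61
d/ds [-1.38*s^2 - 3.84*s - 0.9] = -2.76*s - 3.84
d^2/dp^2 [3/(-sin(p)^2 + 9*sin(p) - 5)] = 3*(4*sin(p)^4 - 27*sin(p)^3 + 55*sin(p)^2 + 99*sin(p) - 152)/(sin(p)^2 - 9*sin(p) + 5)^3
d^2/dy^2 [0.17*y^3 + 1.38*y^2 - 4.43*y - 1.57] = 1.02*y + 2.76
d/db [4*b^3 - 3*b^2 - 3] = 6*b*(2*b - 1)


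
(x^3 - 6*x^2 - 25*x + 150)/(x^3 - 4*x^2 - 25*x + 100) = (x - 6)/(x - 4)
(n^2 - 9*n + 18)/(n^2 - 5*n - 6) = (n - 3)/(n + 1)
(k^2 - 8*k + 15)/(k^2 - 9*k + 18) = (k - 5)/(k - 6)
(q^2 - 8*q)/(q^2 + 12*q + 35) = q*(q - 8)/(q^2 + 12*q + 35)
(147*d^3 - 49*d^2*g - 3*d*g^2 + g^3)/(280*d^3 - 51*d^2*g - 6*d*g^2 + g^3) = (21*d^2 - 10*d*g + g^2)/(40*d^2 - 13*d*g + g^2)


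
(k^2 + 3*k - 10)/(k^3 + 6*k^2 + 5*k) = (k - 2)/(k*(k + 1))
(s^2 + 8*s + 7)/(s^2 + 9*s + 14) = (s + 1)/(s + 2)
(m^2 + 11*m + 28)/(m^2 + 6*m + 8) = (m + 7)/(m + 2)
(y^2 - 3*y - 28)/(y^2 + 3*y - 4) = (y - 7)/(y - 1)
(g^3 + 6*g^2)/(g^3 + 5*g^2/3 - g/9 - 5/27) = 27*g^2*(g + 6)/(27*g^3 + 45*g^2 - 3*g - 5)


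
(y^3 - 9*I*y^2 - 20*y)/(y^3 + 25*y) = (y - 4*I)/(y + 5*I)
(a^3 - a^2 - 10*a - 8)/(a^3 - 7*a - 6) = (a - 4)/(a - 3)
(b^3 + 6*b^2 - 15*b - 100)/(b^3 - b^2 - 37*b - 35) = (b^2 + b - 20)/(b^2 - 6*b - 7)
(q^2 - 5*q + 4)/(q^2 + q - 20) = (q - 1)/(q + 5)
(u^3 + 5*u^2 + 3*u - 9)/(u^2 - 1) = (u^2 + 6*u + 9)/(u + 1)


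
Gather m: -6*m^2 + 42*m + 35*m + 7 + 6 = -6*m^2 + 77*m + 13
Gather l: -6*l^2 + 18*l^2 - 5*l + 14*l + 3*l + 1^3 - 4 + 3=12*l^2 + 12*l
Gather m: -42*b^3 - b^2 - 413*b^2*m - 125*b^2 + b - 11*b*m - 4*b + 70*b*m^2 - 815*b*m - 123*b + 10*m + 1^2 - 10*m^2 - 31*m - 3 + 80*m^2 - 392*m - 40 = -42*b^3 - 126*b^2 - 126*b + m^2*(70*b + 70) + m*(-413*b^2 - 826*b - 413) - 42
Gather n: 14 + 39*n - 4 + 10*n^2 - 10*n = 10*n^2 + 29*n + 10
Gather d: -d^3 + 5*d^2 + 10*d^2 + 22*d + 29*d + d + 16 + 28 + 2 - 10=-d^3 + 15*d^2 + 52*d + 36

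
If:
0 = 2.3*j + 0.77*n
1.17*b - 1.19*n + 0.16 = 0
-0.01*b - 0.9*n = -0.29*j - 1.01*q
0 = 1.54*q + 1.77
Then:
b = -1.31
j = 0.39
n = -1.15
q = -1.15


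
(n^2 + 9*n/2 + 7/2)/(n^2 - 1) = (n + 7/2)/(n - 1)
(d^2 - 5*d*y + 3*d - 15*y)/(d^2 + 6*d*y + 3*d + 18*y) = (d - 5*y)/(d + 6*y)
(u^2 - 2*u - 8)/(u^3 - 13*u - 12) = (u + 2)/(u^2 + 4*u + 3)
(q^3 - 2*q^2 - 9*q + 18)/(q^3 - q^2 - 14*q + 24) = (q + 3)/(q + 4)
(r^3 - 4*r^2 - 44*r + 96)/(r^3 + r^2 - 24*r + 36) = (r - 8)/(r - 3)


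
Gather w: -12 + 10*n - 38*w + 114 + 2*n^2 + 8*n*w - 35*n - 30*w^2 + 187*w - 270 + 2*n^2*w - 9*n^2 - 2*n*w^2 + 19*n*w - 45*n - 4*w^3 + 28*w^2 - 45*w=-7*n^2 - 70*n - 4*w^3 + w^2*(-2*n - 2) + w*(2*n^2 + 27*n + 104) - 168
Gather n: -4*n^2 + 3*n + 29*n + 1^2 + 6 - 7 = -4*n^2 + 32*n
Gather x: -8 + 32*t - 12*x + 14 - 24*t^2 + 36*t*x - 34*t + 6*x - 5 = -24*t^2 - 2*t + x*(36*t - 6) + 1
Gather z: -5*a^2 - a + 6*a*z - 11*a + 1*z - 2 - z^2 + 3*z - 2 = -5*a^2 - 12*a - z^2 + z*(6*a + 4) - 4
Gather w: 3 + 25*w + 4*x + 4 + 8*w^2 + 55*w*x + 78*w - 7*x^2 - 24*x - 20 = 8*w^2 + w*(55*x + 103) - 7*x^2 - 20*x - 13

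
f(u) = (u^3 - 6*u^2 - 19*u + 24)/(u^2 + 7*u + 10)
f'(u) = (-2*u - 7)*(u^3 - 6*u^2 - 19*u + 24)/(u^2 + 7*u + 10)^2 + (3*u^2 - 12*u - 19)/(u^2 + 7*u + 10) = (u^4 + 14*u^3 + 7*u^2 - 168*u - 358)/(u^4 + 14*u^3 + 69*u^2 + 140*u + 100)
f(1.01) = -0.02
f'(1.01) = -1.54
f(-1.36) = 15.55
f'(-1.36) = -27.34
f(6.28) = -0.90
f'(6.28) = 0.45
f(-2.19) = -49.32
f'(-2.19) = -282.59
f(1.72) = -0.85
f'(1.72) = -0.87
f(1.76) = -0.89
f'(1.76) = -0.85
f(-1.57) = 23.85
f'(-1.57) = -57.50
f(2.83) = -1.46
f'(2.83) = -0.28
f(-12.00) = -33.43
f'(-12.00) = -0.16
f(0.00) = 2.40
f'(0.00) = -3.58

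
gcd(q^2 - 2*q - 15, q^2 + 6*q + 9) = q + 3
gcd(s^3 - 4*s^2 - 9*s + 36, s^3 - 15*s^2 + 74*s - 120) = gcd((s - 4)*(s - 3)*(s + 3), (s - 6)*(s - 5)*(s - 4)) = s - 4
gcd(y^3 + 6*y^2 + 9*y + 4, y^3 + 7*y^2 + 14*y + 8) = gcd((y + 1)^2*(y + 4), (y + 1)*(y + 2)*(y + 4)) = y^2 + 5*y + 4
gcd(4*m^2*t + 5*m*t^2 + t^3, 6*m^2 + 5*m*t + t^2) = 1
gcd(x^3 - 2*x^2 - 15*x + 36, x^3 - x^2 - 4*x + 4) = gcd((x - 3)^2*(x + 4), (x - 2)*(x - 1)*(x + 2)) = 1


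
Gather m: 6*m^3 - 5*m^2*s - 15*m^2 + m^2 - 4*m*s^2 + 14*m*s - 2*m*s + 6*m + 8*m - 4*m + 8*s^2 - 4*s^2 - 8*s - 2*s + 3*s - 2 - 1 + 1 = 6*m^3 + m^2*(-5*s - 14) + m*(-4*s^2 + 12*s + 10) + 4*s^2 - 7*s - 2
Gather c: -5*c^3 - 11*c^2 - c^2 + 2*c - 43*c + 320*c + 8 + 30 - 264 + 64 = -5*c^3 - 12*c^2 + 279*c - 162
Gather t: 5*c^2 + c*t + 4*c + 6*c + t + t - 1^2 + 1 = 5*c^2 + 10*c + t*(c + 2)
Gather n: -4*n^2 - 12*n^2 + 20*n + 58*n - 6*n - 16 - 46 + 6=-16*n^2 + 72*n - 56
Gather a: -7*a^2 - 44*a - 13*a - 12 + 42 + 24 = -7*a^2 - 57*a + 54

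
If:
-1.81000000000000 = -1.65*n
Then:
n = 1.10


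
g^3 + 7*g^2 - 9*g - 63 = (g - 3)*(g + 3)*(g + 7)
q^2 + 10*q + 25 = (q + 5)^2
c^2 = c^2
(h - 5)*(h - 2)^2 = h^3 - 9*h^2 + 24*h - 20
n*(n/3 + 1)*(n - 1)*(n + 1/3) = n^4/3 + 7*n^3/9 - 7*n^2/9 - n/3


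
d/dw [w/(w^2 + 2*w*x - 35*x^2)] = (w^2 + 2*w*x - 2*w*(w + x) - 35*x^2)/(w^2 + 2*w*x - 35*x^2)^2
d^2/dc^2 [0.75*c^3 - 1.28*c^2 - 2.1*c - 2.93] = 4.5*c - 2.56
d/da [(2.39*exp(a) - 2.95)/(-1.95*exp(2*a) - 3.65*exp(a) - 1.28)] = (4.6605*exp(2*a) - 11.505*exp(a) - 13.8267)*exp(a)/(3.8025*exp(4*a) + 14.235*exp(3*a) + 18.3145*exp(2*a) + 9.344*exp(a) + 1.6384)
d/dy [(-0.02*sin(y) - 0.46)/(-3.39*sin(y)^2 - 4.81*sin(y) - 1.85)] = (-3.1188*sin(y) + 0.0339*cos(2*y) - 2.2095)*cos(y)/(3.39*sin(y)^2 + 4.81*sin(y) + 1.85)^2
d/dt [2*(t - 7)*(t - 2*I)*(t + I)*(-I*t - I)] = -8*I*t^3 + t^2*(-6 + 36*I) + t*(24 + 20*I) + 14 + 24*I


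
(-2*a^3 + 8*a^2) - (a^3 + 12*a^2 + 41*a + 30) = -3*a^3 - 4*a^2 - 41*a - 30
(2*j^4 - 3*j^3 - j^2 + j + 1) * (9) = 18*j^4 - 27*j^3 - 9*j^2 + 9*j + 9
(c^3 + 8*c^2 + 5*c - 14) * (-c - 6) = -c^4 - 14*c^3 - 53*c^2 - 16*c + 84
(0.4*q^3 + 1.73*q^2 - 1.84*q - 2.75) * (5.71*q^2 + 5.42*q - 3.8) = 2.284*q^5 + 12.0463*q^4 - 2.6498*q^3 - 32.2493*q^2 - 7.913*q + 10.45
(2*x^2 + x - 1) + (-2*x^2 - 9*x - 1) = -8*x - 2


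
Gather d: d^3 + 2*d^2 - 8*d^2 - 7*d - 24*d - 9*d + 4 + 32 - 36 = d^3 - 6*d^2 - 40*d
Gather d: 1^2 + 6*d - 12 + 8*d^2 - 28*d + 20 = 8*d^2 - 22*d + 9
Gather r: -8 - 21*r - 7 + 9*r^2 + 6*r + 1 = 9*r^2 - 15*r - 14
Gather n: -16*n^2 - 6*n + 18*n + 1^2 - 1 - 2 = -16*n^2 + 12*n - 2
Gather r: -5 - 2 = -7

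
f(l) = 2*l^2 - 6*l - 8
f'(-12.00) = -54.00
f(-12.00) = 352.00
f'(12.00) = 42.00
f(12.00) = 208.00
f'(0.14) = -5.44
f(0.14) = -8.80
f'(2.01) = 2.04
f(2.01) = -11.98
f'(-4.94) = -25.76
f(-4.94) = 70.45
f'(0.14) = -5.44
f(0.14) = -8.80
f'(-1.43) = -11.72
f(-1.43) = 4.67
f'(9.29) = 31.16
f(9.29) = 108.87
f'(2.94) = 5.76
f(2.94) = -8.35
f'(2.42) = 3.68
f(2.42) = -10.81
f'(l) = 4*l - 6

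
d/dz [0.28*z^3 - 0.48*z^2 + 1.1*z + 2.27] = 0.84*z^2 - 0.96*z + 1.1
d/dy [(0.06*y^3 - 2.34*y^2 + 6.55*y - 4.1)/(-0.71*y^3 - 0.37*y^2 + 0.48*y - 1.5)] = (-1.6836*y^4 + 9.3586*y^3 - 7.7027*y^2 + 3.986*y - 7.857)/(0.5041*y^6 + 0.5254*y^5 - 0.5447*y^4 + 1.7748*y^3 + 1.3404*y^2 - 1.44*y + 2.25)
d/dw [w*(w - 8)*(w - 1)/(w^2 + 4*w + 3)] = (w^4 + 8*w^3 - 35*w^2 - 54*w + 24)/(w^4 + 8*w^3 + 22*w^2 + 24*w + 9)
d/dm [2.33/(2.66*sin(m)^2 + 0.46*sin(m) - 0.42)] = -(12.3956*sin(m) + 1.0718)*cos(m)/(2.66*sin(m)^2 + 0.46*sin(m) - 0.42)^2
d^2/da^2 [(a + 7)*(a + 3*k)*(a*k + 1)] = 6*a*k + 6*k^2 + 14*k + 2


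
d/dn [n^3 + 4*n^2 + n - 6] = 3*n^2 + 8*n + 1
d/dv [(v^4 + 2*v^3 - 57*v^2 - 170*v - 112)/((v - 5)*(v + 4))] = (2*v^5 - v^4 - 84*v^3 + 107*v^2 + 2504*v + 3288)/(v^4 - 2*v^3 - 39*v^2 + 40*v + 400)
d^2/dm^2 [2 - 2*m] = 0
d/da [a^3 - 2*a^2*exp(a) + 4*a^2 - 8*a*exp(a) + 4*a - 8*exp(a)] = -2*a^2*exp(a) + 3*a^2 - 12*a*exp(a) + 8*a - 16*exp(a) + 4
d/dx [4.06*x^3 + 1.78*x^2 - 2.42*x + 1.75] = 12.18*x^2 + 3.56*x - 2.42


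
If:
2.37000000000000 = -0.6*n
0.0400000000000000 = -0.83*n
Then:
No Solution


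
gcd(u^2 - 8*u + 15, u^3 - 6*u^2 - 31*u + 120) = u - 3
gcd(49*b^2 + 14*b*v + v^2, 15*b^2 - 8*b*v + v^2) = 1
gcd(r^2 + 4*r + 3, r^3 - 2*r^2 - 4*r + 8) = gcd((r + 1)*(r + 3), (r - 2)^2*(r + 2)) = 1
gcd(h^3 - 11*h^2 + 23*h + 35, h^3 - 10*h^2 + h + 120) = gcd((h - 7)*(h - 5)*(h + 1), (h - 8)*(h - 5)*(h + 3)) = h - 5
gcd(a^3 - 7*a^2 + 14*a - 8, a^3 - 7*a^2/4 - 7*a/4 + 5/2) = a^2 - 3*a + 2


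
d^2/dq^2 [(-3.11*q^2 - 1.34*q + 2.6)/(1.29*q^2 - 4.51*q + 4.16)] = (-40.647126*q^3 + 126.096984*q^2 - 47.613384*q - 80.05868)/(2.146689*q^6 - 22.515273*q^5 + 99.484155*q^4 - 236.948635*q^3 + 320.81712*q^2 - 234.144768*q + 71.991296)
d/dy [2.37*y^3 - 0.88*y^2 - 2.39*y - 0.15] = 7.11*y^2 - 1.76*y - 2.39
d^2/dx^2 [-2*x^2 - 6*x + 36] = -4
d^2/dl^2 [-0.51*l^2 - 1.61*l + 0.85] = -1.02000000000000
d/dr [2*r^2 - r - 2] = 4*r - 1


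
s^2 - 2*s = s*(s - 2)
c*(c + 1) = c^2 + c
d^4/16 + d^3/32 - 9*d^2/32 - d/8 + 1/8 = (d/4 + 1/4)*(d/4 + 1/2)*(d - 2)*(d - 1/2)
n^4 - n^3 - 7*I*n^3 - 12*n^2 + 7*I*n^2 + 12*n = n*(n - 1)*(n - 4*I)*(n - 3*I)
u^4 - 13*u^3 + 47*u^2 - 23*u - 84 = (u - 7)*(u - 4)*(u - 3)*(u + 1)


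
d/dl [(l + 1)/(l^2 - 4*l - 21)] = (l^2 - 4*l - 2*(l - 2)*(l + 1) - 21)/(-l^2 + 4*l + 21)^2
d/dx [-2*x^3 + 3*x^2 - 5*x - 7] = -6*x^2 + 6*x - 5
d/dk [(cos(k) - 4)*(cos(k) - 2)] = 2*(3 - cos(k))*sin(k)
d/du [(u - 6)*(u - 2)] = 2*u - 8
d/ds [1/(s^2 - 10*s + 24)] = 2*(5 - s)/(s^2 - 10*s + 24)^2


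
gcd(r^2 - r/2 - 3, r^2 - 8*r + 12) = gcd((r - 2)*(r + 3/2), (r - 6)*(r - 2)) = r - 2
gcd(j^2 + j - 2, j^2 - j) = j - 1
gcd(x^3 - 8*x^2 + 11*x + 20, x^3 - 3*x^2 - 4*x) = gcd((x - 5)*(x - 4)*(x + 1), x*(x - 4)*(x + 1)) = x^2 - 3*x - 4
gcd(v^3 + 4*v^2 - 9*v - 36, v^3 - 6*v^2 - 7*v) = 1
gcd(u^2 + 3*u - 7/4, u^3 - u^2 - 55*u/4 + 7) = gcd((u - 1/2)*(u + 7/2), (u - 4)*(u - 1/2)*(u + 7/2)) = u^2 + 3*u - 7/4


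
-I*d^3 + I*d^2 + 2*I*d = d*(d - 2)*(-I*d - I)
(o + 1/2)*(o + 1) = o^2 + 3*o/2 + 1/2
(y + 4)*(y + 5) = y^2 + 9*y + 20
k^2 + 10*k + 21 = (k + 3)*(k + 7)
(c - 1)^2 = c^2 - 2*c + 1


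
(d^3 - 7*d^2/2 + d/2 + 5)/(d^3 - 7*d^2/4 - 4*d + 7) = 2*(2*d^2 - 3*d - 5)/(4*d^2 + d - 14)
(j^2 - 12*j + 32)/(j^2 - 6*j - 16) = (j - 4)/(j + 2)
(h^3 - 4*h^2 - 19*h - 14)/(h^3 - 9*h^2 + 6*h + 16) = (h^2 - 5*h - 14)/(h^2 - 10*h + 16)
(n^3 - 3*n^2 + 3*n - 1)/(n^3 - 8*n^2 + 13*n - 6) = (n - 1)/(n - 6)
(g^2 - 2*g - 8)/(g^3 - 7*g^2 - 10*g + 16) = (g - 4)/(g^2 - 9*g + 8)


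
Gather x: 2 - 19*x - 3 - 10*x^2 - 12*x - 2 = -10*x^2 - 31*x - 3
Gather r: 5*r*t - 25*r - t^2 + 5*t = r*(5*t - 25) - t^2 + 5*t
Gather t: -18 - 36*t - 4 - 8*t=-44*t - 22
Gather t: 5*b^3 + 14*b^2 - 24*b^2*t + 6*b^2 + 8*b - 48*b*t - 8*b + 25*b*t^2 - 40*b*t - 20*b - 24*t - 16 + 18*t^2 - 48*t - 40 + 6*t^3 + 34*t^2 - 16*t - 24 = 5*b^3 + 20*b^2 - 20*b + 6*t^3 + t^2*(25*b + 52) + t*(-24*b^2 - 88*b - 88) - 80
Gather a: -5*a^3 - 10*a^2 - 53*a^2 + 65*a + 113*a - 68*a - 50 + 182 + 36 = -5*a^3 - 63*a^2 + 110*a + 168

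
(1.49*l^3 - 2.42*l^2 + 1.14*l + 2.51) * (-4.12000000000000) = -6.1388*l^3 + 9.9704*l^2 - 4.6968*l - 10.3412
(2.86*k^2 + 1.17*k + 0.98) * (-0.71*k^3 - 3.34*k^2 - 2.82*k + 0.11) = -2.0306*k^5 - 10.3831*k^4 - 12.6688*k^3 - 6.258*k^2 - 2.6349*k + 0.1078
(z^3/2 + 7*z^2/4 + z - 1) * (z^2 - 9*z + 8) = z^5/2 - 11*z^4/4 - 43*z^3/4 + 4*z^2 + 17*z - 8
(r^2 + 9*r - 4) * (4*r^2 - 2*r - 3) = 4*r^4 + 34*r^3 - 37*r^2 - 19*r + 12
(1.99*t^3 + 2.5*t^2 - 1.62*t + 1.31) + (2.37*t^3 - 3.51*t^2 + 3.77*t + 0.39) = 4.36*t^3 - 1.01*t^2 + 2.15*t + 1.7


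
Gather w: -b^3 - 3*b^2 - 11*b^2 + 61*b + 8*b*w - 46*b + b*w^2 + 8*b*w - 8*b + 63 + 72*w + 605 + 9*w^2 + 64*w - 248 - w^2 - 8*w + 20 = -b^3 - 14*b^2 + 7*b + w^2*(b + 8) + w*(16*b + 128) + 440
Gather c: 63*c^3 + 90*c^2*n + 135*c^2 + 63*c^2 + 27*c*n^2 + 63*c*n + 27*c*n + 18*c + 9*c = 63*c^3 + c^2*(90*n + 198) + c*(27*n^2 + 90*n + 27)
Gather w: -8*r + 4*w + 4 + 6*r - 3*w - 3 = -2*r + w + 1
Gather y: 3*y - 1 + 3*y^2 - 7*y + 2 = 3*y^2 - 4*y + 1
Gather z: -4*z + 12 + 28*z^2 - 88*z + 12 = 28*z^2 - 92*z + 24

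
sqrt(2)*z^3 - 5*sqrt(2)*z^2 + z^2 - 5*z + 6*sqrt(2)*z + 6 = (z - 3)*(z - 2)*(sqrt(2)*z + 1)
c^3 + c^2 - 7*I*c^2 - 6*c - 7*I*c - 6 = (c + 1)*(c - 6*I)*(c - I)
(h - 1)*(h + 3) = h^2 + 2*h - 3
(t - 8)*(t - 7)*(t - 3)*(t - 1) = t^4 - 19*t^3 + 119*t^2 - 269*t + 168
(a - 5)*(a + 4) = a^2 - a - 20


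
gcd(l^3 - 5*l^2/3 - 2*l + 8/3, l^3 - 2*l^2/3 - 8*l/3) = l^2 - 2*l/3 - 8/3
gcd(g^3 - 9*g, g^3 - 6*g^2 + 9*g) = g^2 - 3*g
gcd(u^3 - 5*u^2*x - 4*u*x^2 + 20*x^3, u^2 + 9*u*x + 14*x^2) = u + 2*x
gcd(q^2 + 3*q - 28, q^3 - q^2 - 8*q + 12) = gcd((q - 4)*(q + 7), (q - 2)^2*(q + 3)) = 1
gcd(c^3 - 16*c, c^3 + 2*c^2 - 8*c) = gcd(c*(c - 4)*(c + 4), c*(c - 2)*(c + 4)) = c^2 + 4*c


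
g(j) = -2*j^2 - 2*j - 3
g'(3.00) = -14.00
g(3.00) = -27.00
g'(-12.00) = 46.00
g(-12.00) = -267.00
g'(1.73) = -8.92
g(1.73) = -12.45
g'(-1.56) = 4.24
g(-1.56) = -4.75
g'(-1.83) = 5.32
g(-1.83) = -6.04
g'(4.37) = -19.48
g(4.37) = -49.93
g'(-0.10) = -1.60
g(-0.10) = -2.82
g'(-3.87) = 13.48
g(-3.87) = -25.21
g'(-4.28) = 15.12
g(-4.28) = -31.08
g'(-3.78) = 13.12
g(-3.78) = -24.02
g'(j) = -4*j - 2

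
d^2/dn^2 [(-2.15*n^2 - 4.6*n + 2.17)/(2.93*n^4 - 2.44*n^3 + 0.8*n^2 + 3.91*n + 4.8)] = (-110.74521*n^8 - 381.6618*n^7 + 883.2445*n^6 - 398.85414*n^5 + 1219.288704*n^4 + 892.814764*n^3 - 1079.076168*n^2 + 299.2008*n + 123.278354)/(25.153757*n^12 - 62.841468*n^11 + 72.935904*n^10 + 51.857933*n^9 - 24.183432*n^8 - 85.755792*n^7 + 242.339519*n^6 + 169.322148*n^5 - 26.3344799999999*n^4 - 18.789929*n^3 + 275.44464*n^2 + 270.2592*n + 110.592)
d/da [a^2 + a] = 2*a + 1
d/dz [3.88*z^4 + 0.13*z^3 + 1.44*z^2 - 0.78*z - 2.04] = 15.52*z^3 + 0.39*z^2 + 2.88*z - 0.78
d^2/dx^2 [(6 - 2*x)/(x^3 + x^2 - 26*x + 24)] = 4*(-(x - 3)*(3*x^2 + 2*x - 26)^2 + (3*x^2 + 2*x + (x - 3)*(3*x + 1) - 26)*(x^3 + x^2 - 26*x + 24))/(x^3 + x^2 - 26*x + 24)^3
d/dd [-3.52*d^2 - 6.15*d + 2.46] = -7.04*d - 6.15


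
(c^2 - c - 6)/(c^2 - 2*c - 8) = (c - 3)/(c - 4)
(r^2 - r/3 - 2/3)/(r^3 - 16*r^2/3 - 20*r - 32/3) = (r - 1)/(r^2 - 6*r - 16)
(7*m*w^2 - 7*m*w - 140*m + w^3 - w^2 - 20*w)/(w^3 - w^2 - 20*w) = (7*m + w)/w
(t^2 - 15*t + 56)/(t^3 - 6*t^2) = (t^2 - 15*t + 56)/(t^2*(t - 6))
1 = 1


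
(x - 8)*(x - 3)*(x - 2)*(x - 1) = x^4 - 14*x^3 + 59*x^2 - 94*x + 48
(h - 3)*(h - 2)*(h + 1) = h^3 - 4*h^2 + h + 6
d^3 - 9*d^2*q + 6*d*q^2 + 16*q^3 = (d - 8*q)*(d - 2*q)*(d + q)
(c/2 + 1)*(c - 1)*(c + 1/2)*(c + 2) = c^4/2 + 7*c^3/4 + 3*c^2/4 - 2*c - 1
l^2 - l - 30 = (l - 6)*(l + 5)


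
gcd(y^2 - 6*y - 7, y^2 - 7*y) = y - 7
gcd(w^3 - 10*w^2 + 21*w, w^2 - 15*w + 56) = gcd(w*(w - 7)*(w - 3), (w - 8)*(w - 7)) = w - 7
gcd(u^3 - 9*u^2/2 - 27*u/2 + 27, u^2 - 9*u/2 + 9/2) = u - 3/2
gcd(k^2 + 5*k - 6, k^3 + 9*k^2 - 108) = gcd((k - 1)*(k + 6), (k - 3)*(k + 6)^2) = k + 6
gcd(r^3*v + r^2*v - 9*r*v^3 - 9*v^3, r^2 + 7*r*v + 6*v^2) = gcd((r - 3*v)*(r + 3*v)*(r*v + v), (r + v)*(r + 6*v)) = 1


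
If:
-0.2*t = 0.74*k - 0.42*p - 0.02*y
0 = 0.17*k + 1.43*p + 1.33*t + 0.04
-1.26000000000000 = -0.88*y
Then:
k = 0.0213792492917847 - 0.747698300283286*t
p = -0.841182719546742*t - 0.0305136170486737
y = 1.43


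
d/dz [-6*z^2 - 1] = -12*z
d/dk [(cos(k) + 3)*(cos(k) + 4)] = -(2*cos(k) + 7)*sin(k)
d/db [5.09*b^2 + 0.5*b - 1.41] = 10.18*b + 0.5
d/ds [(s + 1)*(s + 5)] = 2*s + 6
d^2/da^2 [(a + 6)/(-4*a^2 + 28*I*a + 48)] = ((a + 6)*(2*a - 7*I)^2 + (3*a + 6 - 7*I)*(-a^2 + 7*I*a + 12))/(2*(-a^2 + 7*I*a + 12)^3)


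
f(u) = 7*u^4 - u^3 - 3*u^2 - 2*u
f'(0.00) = -2.00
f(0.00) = 0.00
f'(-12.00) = -48746.00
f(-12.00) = 146472.00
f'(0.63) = 0.03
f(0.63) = -1.60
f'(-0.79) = -12.94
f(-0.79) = 2.93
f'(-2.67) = -540.32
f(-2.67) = 358.74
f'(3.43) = 1072.03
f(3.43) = 886.38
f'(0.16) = -2.92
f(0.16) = -0.40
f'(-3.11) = -854.60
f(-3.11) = 662.13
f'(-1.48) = -90.46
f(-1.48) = 33.22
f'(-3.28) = -1002.65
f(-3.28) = 819.77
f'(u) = 28*u^3 - 3*u^2 - 6*u - 2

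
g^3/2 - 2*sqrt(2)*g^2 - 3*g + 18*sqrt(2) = (g/2 + sqrt(2))*(g - 3*sqrt(2))^2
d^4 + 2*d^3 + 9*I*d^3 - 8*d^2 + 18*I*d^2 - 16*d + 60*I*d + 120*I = (d + 2)*(d - 2*I)*(d + 5*I)*(d + 6*I)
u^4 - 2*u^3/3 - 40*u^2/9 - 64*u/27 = u*(u - 8/3)*(u + 2/3)*(u + 4/3)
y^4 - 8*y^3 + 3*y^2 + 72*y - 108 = (y - 6)*(y - 3)*(y - 2)*(y + 3)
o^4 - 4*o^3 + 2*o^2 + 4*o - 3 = (o - 3)*(o - 1)^2*(o + 1)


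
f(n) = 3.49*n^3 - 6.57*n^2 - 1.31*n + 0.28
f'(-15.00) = 2551.54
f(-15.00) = -13237.07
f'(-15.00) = 2551.54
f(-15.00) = -13237.07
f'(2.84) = 45.82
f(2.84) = 23.51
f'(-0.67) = 12.19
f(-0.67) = -2.84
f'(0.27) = -4.09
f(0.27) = -0.48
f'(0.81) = -5.08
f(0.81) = -3.24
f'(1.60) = 4.47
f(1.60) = -4.34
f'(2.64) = 36.97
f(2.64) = 15.25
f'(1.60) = 4.47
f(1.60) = -4.34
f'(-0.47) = 7.18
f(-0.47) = -0.92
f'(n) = 10.47*n^2 - 13.14*n - 1.31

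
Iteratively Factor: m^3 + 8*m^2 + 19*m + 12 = (m + 4)*(m^2 + 4*m + 3) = (m + 3)*(m + 4)*(m + 1)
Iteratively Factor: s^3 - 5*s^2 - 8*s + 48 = (s - 4)*(s^2 - s - 12) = (s - 4)*(s + 3)*(s - 4)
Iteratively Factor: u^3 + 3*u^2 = (u)*(u^2 + 3*u) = u^2*(u + 3)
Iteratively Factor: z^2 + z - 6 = (z - 2)*(z + 3)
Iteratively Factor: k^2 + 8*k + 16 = (k + 4)*(k + 4)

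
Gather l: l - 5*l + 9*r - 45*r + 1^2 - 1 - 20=-4*l - 36*r - 20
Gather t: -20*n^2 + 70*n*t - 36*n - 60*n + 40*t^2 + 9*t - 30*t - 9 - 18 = -20*n^2 - 96*n + 40*t^2 + t*(70*n - 21) - 27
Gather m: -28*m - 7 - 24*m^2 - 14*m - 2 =-24*m^2 - 42*m - 9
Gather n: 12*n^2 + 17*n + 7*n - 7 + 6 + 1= 12*n^2 + 24*n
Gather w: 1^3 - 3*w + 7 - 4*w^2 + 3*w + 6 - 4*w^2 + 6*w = -8*w^2 + 6*w + 14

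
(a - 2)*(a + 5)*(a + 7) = a^3 + 10*a^2 + 11*a - 70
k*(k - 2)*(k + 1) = k^3 - k^2 - 2*k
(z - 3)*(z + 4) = z^2 + z - 12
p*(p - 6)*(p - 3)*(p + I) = p^4 - 9*p^3 + I*p^3 + 18*p^2 - 9*I*p^2 + 18*I*p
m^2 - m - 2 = (m - 2)*(m + 1)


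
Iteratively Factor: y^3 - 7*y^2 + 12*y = (y - 4)*(y^2 - 3*y) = y*(y - 4)*(y - 3)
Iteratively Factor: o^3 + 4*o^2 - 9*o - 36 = (o - 3)*(o^2 + 7*o + 12) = (o - 3)*(o + 3)*(o + 4)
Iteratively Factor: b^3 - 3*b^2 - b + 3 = (b + 1)*(b^2 - 4*b + 3) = (b - 1)*(b + 1)*(b - 3)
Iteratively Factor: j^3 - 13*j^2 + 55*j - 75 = (j - 5)*(j^2 - 8*j + 15) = (j - 5)^2*(j - 3)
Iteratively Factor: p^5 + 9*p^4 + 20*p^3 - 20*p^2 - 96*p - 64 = (p + 4)*(p^4 + 5*p^3 - 20*p - 16) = (p + 4)^2*(p^3 + p^2 - 4*p - 4) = (p + 2)*(p + 4)^2*(p^2 - p - 2) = (p - 2)*(p + 2)*(p + 4)^2*(p + 1)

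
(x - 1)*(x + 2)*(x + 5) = x^3 + 6*x^2 + 3*x - 10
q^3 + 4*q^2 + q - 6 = (q - 1)*(q + 2)*(q + 3)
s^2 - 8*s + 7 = (s - 7)*(s - 1)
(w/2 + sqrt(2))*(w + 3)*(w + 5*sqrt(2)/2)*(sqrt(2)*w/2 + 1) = sqrt(2)*w^4/4 + 3*sqrt(2)*w^3/4 + 11*w^3/4 + 19*sqrt(2)*w^2/4 + 33*w^2/4 + 5*w + 57*sqrt(2)*w/4 + 15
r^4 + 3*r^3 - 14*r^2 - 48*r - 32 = (r - 4)*(r + 1)*(r + 2)*(r + 4)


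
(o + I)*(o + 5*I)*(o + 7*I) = o^3 + 13*I*o^2 - 47*o - 35*I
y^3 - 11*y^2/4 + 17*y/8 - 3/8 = (y - 3/2)*(y - 1)*(y - 1/4)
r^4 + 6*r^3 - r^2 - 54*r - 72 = (r - 3)*(r + 2)*(r + 3)*(r + 4)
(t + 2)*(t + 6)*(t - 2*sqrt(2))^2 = t^4 - 4*sqrt(2)*t^3 + 8*t^3 - 32*sqrt(2)*t^2 + 20*t^2 - 48*sqrt(2)*t + 64*t + 96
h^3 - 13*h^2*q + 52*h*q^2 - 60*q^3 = (h - 6*q)*(h - 5*q)*(h - 2*q)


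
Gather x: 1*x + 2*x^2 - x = 2*x^2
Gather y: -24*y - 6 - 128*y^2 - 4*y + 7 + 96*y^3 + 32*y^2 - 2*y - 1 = 96*y^3 - 96*y^2 - 30*y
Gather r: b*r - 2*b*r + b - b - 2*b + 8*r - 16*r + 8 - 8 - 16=-2*b + r*(-b - 8) - 16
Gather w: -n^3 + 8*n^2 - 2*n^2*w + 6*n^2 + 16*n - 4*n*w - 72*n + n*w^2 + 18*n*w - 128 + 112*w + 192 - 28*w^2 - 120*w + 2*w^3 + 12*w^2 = -n^3 + 14*n^2 - 56*n + 2*w^3 + w^2*(n - 16) + w*(-2*n^2 + 14*n - 8) + 64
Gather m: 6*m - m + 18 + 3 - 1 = 5*m + 20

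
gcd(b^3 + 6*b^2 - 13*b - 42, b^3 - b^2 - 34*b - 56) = b + 2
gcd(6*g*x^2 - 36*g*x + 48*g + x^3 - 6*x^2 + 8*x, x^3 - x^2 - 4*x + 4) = x - 2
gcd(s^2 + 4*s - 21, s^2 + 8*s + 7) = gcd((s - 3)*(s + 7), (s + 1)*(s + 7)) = s + 7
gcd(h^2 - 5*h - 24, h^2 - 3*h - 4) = 1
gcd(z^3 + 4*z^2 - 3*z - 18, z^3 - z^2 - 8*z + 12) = z^2 + z - 6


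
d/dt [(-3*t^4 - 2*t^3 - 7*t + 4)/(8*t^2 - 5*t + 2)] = (-48*t^5 + 29*t^4 - 4*t^3 + 44*t^2 - 64*t + 6)/(64*t^4 - 80*t^3 + 57*t^2 - 20*t + 4)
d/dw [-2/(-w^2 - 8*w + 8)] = 4*(-w - 4)/(w^2 + 8*w - 8)^2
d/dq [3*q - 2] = 3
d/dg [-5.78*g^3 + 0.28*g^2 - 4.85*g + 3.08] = -17.34*g^2 + 0.56*g - 4.85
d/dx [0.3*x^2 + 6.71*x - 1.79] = 0.6*x + 6.71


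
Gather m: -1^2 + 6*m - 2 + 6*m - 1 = 12*m - 4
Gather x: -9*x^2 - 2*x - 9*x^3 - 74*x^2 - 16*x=-9*x^3 - 83*x^2 - 18*x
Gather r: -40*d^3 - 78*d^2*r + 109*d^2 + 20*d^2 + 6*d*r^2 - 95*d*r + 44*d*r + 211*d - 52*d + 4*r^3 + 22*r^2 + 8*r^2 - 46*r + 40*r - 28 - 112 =-40*d^3 + 129*d^2 + 159*d + 4*r^3 + r^2*(6*d + 30) + r*(-78*d^2 - 51*d - 6) - 140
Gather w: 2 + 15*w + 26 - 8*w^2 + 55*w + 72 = -8*w^2 + 70*w + 100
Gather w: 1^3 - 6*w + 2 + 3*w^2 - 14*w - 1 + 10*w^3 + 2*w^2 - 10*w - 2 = 10*w^3 + 5*w^2 - 30*w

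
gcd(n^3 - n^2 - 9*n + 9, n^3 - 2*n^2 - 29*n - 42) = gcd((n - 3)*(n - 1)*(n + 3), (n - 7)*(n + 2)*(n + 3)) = n + 3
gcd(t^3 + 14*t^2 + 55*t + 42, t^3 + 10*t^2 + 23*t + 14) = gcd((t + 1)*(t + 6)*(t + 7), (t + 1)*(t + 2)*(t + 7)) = t^2 + 8*t + 7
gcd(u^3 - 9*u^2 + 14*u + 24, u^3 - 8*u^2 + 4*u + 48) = u^2 - 10*u + 24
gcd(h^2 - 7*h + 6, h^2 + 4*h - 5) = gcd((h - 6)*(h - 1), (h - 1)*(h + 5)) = h - 1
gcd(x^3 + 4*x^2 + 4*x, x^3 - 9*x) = x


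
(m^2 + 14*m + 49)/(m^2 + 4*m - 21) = (m + 7)/(m - 3)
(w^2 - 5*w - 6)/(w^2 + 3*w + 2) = (w - 6)/(w + 2)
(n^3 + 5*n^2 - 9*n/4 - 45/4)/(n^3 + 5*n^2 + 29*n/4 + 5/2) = (4*n^3 + 20*n^2 - 9*n - 45)/(4*n^3 + 20*n^2 + 29*n + 10)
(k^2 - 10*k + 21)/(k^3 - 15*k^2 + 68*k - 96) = (k - 7)/(k^2 - 12*k + 32)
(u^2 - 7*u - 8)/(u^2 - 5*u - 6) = (u - 8)/(u - 6)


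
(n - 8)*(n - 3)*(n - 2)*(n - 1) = n^4 - 14*n^3 + 59*n^2 - 94*n + 48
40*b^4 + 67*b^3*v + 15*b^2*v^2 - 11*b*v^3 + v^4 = (-8*b + v)*(-5*b + v)*(b + v)^2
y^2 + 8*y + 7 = (y + 1)*(y + 7)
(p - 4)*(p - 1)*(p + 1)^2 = p^4 - 3*p^3 - 5*p^2 + 3*p + 4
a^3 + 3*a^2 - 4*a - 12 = (a - 2)*(a + 2)*(a + 3)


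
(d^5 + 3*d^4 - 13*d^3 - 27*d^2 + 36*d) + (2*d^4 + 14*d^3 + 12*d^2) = d^5 + 5*d^4 + d^3 - 15*d^2 + 36*d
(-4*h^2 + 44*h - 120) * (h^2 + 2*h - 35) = -4*h^4 + 36*h^3 + 108*h^2 - 1780*h + 4200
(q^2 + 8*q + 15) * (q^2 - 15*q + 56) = q^4 - 7*q^3 - 49*q^2 + 223*q + 840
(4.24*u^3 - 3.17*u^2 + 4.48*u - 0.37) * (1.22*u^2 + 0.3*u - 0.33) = 5.1728*u^5 - 2.5954*u^4 + 3.1154*u^3 + 1.9387*u^2 - 1.5894*u + 0.1221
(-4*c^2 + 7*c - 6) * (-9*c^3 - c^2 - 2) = 36*c^5 - 59*c^4 + 47*c^3 + 14*c^2 - 14*c + 12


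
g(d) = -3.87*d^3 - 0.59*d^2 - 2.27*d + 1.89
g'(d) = -11.61*d^2 - 1.18*d - 2.27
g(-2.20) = 45.24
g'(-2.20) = -55.87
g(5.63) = -720.21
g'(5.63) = -376.91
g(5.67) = -735.39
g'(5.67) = -382.21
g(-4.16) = 279.73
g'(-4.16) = -198.28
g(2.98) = -112.53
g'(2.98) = -108.89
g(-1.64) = 21.10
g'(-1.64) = -31.56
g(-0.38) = 2.88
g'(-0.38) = -3.50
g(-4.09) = 266.08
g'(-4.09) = -191.66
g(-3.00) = 107.88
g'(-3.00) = -103.22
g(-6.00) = 830.19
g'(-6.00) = -413.15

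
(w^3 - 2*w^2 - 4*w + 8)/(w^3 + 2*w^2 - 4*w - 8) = (w - 2)/(w + 2)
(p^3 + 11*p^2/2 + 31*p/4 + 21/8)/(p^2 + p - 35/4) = (4*p^2 + 8*p + 3)/(2*(2*p - 5))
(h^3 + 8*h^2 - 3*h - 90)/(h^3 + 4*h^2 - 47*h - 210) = (h - 3)/(h - 7)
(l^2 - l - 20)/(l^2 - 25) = (l + 4)/(l + 5)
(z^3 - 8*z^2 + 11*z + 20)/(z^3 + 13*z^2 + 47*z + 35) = (z^2 - 9*z + 20)/(z^2 + 12*z + 35)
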